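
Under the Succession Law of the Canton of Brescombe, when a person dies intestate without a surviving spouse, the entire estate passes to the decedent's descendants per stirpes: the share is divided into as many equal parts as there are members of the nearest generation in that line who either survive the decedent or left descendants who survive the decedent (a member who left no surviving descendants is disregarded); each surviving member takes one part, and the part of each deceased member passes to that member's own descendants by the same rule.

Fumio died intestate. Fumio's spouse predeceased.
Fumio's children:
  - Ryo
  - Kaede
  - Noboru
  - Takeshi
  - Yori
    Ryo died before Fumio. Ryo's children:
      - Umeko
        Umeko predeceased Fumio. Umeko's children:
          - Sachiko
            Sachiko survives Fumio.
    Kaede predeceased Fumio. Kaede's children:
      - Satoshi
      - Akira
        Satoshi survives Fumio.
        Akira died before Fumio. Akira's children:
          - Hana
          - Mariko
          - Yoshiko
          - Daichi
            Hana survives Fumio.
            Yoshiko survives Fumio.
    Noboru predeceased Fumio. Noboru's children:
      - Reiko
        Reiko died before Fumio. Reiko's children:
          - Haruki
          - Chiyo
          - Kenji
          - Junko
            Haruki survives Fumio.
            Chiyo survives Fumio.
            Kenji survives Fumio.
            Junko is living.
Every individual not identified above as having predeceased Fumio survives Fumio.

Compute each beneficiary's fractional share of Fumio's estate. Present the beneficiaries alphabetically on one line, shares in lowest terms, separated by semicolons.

Chiyo 1/20; Daichi 1/40; Hana 1/40; Haruki 1/20; Junko 1/20; Kenji 1/20; Mariko 1/40; Sachiko 1/5; Satoshi 1/10; Takeshi 1/5; Yori 1/5; Yoshiko 1/40

There is no surviving spouse, so the entire estate passes to Fumio's descendants per stirpes.
The estate is divided into 5 equal shares of 1/5 among Ryo, Kaede, Noboru, Takeshi, Yori.
Ryo predeceased; the 1/5 allotted to Ryo's branch passes to Ryo's issue by representation.
Umeko's line is the sole branch at this level, so the full 1/5 passes to Umeko's issue by representation.
Sachiko is the sole taker at this level and receives the full 1/5.
Kaede predeceased; the 1/5 allotted to Kaede's branch passes to Kaede's issue by representation.
The 1/5 is divided into 2 equal shares of 1/10 among Satoshi, Akira.
Satoshi is living and takes 1/10.
Akira predeceased; the 1/10 allotted to Akira's branch passes to Akira's issue by representation.
The 1/10 is divided into 4 equal shares of 1/40 among Hana, Mariko, Yoshiko, Daichi.
Hana is living and takes 1/40.
Mariko is living and takes 1/40.
Yoshiko is living and takes 1/40.
Daichi is living and takes 1/40.
Noboru predeceased; the 1/5 allotted to Noboru's branch passes to Noboru's issue by representation.
Reiko's line is the sole branch at this level, so the full 1/5 passes to Reiko's issue by representation.
The 1/5 is divided into 4 equal shares of 1/20 among Haruki, Chiyo, Kenji, Junko.
Haruki is living and takes 1/20.
Chiyo is living and takes 1/20.
Kenji is living and takes 1/20.
Junko is living and takes 1/20.
Takeshi is living and takes 1/5.
Yori is living and takes 1/5.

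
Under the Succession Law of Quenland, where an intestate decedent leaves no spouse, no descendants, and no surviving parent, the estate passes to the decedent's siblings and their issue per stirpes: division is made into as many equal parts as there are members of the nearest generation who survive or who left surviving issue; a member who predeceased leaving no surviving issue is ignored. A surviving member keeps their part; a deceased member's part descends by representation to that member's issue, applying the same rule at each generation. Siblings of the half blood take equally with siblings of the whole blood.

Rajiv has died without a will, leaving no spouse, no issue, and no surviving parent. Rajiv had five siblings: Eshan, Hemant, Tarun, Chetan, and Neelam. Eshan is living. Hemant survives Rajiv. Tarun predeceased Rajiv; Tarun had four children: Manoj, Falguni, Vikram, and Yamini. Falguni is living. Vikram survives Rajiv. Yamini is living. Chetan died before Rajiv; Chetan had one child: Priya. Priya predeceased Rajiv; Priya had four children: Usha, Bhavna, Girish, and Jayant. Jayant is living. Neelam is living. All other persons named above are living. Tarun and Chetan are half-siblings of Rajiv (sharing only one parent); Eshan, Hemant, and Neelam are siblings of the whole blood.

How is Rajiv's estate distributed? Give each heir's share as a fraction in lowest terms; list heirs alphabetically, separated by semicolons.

Bhavna 1/20; Eshan 1/5; Falguni 1/20; Girish 1/20; Hemant 1/5; Jayant 1/20; Manoj 1/20; Neelam 1/5; Usha 1/20; Vikram 1/20; Yamini 1/20

No spouse, descendants, or parent survives, so the estate passes to Rajiv's siblings per stirpes.
Half-blood and whole-blood siblings take equally under the stated rule.
The estate is divided into 5 equal shares of 1/5 among Eshan, Hemant, Tarun, Chetan, Neelam.
Eshan is living and takes 1/5.
Hemant is living and takes 1/5.
Tarun predeceased; the 1/5 allotted to Tarun's branch passes to Tarun's issue by representation.
The 1/5 is divided into 4 equal shares of 1/20 among Manoj, Falguni, Vikram, Yamini.
Manoj is living and takes 1/20.
Falguni is living and takes 1/20.
Vikram is living and takes 1/20.
Yamini is living and takes 1/20.
Chetan predeceased; the 1/5 allotted to Chetan's branch passes to Chetan's issue by representation.
Priya's line is the sole branch at this level, so the full 1/5 passes to Priya's issue by representation.
The 1/5 is divided into 4 equal shares of 1/20 among Usha, Bhavna, Girish, Jayant.
Usha is living and takes 1/20.
Bhavna is living and takes 1/20.
Girish is living and takes 1/20.
Jayant is living and takes 1/20.
Neelam is living and takes 1/5.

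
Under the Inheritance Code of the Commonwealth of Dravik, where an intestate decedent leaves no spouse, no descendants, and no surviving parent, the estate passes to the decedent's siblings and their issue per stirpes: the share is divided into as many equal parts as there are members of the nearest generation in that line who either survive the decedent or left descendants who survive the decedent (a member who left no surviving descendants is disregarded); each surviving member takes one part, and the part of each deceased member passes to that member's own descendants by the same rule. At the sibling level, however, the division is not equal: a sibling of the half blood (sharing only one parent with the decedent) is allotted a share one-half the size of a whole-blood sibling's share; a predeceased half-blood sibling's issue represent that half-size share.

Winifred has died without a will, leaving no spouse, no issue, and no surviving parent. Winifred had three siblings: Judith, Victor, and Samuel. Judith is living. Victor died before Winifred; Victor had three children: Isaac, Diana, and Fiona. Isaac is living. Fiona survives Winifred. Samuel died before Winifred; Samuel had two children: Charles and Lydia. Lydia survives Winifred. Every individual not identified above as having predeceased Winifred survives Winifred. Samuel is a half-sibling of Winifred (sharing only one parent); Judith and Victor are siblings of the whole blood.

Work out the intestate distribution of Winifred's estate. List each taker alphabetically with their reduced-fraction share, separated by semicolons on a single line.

No spouse, descendants, or parent survives, so the estate passes to Winifred's siblings per stirpes.
Half-blood siblings count for one-half the weight of whole-blood siblings at the initial division.
Dividing 1 in proportion to weights (total weight 5/2): Judith (weight 1) → 2/5; Victor (weight 1) → 2/5; Samuel (weight 1/2) → 1/5.
Judith is living and takes 2/5.
Victor predeceased; the 2/5 allotted to Victor's branch passes to Victor's issue by representation.
The 2/5 is divided into 3 equal shares of 2/15 among Isaac, Diana, Fiona.
Isaac is living and takes 2/15.
Diana is living and takes 2/15.
Fiona is living and takes 2/15.
Samuel predeceased; the 1/5 allotted to Samuel's branch passes to Samuel's issue by representation.
The 1/5 is divided into 2 equal shares of 1/10 among Charles, Lydia.
Charles is living and takes 1/10.
Lydia is living and takes 1/10.

Charles 1/10; Diana 2/15; Fiona 2/15; Isaac 2/15; Judith 2/5; Lydia 1/10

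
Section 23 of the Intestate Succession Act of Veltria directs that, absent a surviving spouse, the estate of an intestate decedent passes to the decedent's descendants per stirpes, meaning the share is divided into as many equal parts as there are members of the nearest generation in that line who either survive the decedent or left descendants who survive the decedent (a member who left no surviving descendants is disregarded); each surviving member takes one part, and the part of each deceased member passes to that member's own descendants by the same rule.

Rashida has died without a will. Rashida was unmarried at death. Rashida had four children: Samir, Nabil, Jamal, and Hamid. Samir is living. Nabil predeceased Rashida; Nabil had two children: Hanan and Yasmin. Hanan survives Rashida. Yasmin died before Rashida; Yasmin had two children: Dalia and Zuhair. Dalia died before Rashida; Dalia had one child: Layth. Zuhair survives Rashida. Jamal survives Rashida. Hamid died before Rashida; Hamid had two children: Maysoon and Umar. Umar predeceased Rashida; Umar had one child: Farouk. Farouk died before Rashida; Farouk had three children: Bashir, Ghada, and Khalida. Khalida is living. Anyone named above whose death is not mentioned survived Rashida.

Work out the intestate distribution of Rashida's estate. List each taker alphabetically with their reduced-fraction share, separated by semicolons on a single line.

There is no surviving spouse, so the entire estate passes to Rashida's descendants per stirpes.
The estate is divided into 4 equal shares of 1/4 among Samir, Nabil, Jamal, Hamid.
Samir is living and takes 1/4.
Nabil predeceased; the 1/4 allotted to Nabil's branch passes to Nabil's issue by representation.
The 1/4 is divided into 2 equal shares of 1/8 among Hanan, Yasmin.
Hanan is living and takes 1/8.
Yasmin predeceased; the 1/8 allotted to Yasmin's branch passes to Yasmin's issue by representation.
The 1/8 is divided into 2 equal shares of 1/16 among Dalia, Zuhair.
Dalia predeceased; the 1/16 allotted to Dalia's branch passes to Dalia's issue by representation.
Layth is the sole taker at this level and receives the full 1/16.
Zuhair is living and takes 1/16.
Jamal is living and takes 1/4.
Hamid predeceased; the 1/4 allotted to Hamid's branch passes to Hamid's issue by representation.
The 1/4 is divided into 2 equal shares of 1/8 among Maysoon, Umar.
Maysoon is living and takes 1/8.
Umar predeceased; the 1/8 allotted to Umar's branch passes to Umar's issue by representation.
Farouk's line is the sole branch at this level, so the full 1/8 passes to Farouk's issue by representation.
The 1/8 is divided into 3 equal shares of 1/24 among Bashir, Ghada, Khalida.
Bashir is living and takes 1/24.
Ghada is living and takes 1/24.
Khalida is living and takes 1/24.

Bashir 1/24; Ghada 1/24; Hanan 1/8; Jamal 1/4; Khalida 1/24; Layth 1/16; Maysoon 1/8; Samir 1/4; Zuhair 1/16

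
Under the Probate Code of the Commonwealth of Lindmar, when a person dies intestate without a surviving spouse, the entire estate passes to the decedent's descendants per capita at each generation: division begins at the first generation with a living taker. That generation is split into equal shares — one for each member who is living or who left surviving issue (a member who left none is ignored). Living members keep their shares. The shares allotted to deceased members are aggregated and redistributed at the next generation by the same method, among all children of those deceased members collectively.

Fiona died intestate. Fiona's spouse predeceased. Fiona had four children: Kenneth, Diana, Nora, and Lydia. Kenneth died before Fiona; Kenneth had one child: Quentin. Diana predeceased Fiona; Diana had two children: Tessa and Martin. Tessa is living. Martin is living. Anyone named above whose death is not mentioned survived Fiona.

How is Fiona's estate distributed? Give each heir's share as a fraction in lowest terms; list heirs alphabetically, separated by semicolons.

Lydia 1/4; Martin 1/6; Nora 1/4; Quentin 1/6; Tessa 1/6

There is no surviving spouse, so the entire estate passes to Fiona's descendants per capita at each generation.
At generation 1 (Kenneth, Diana, Nora, Lydia) there are 4 shares of (1)/4 = 1/4 each.
Living: Nora and Lydia — each takes 1/4.
Deceased: Kenneth and Diana. Their combined 1/2 is pooled and carried to generation 2.
At generation 2 (Quentin, Tessa, Martin) there are 3 shares of (1/2)/3 = 1/6 each.
Living: Quentin, Tessa, and Martin — each takes 1/6.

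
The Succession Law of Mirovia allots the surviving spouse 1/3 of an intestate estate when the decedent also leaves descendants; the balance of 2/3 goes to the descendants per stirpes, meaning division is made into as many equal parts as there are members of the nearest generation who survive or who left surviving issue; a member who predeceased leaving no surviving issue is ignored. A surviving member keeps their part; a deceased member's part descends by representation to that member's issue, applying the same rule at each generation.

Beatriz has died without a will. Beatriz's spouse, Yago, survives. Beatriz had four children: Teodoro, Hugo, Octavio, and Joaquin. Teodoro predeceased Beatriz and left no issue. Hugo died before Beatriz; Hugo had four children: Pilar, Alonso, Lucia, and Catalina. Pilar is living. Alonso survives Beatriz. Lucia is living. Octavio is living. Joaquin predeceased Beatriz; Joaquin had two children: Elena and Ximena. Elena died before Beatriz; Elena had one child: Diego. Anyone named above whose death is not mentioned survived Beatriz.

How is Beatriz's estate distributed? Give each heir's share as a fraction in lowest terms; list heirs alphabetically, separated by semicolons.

Alonso 1/18; Catalina 1/18; Diego 1/9; Lucia 1/18; Octavio 2/9; Pilar 1/18; Ximena 1/9; Yago 1/3

Yago, as surviving spouse, takes 1/3.
The remaining 2/3 passes to Beatriz's descendants per stirpes.
Teodoro left no surviving issue, so that branch lapses and is disregarded.
The 2/3 is divided into 3 equal shares of 2/9 among Hugo, Octavio, Joaquin.
Hugo predeceased; the 2/9 allotted to Hugo's branch passes to Hugo's issue by representation.
The 2/9 is divided into 4 equal shares of 1/18 among Pilar, Alonso, Lucia, Catalina.
Pilar is living and takes 1/18.
Alonso is living and takes 1/18.
Lucia is living and takes 1/18.
Catalina is living and takes 1/18.
Octavio is living and takes 2/9.
Joaquin predeceased; the 2/9 allotted to Joaquin's branch passes to Joaquin's issue by representation.
The 2/9 is divided into 2 equal shares of 1/9 among Elena, Ximena.
Elena predeceased; the 1/9 allotted to Elena's branch passes to Elena's issue by representation.
Diego is the sole taker at this level and receives the full 1/9.
Ximena is living and takes 1/9.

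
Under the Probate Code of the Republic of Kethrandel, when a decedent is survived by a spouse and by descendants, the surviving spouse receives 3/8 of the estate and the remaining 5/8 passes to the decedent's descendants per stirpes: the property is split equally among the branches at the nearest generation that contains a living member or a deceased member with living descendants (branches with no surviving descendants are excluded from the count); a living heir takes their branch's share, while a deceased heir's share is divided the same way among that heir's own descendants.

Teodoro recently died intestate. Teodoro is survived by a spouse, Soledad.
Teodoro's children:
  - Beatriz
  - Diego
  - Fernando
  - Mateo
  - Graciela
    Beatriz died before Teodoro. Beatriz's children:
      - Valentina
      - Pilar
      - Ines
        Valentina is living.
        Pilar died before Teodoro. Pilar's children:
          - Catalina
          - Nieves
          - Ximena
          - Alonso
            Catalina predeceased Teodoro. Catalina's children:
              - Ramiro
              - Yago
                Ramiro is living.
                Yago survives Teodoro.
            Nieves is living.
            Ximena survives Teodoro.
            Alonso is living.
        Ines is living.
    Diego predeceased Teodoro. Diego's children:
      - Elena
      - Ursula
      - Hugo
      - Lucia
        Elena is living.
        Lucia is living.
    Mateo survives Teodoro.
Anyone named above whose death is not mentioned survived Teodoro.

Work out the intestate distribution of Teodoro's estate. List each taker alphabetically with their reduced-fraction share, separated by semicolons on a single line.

Soledad, as surviving spouse, takes 3/8.
The remaining 5/8 passes to Teodoro's descendants per stirpes.
The 5/8 is divided into 5 equal shares of 1/8 among Beatriz, Diego, Fernando, Mateo, Graciela.
Beatriz predeceased; the 1/8 allotted to Beatriz's branch passes to Beatriz's issue by representation.
The 1/8 is divided into 3 equal shares of 1/24 among Valentina, Pilar, Ines.
Valentina is living and takes 1/24.
Pilar predeceased; the 1/24 allotted to Pilar's branch passes to Pilar's issue by representation.
The 1/24 is divided into 4 equal shares of 1/96 among Catalina, Nieves, Ximena, Alonso.
Catalina predeceased; the 1/96 allotted to Catalina's branch passes to Catalina's issue by representation.
The 1/96 is divided into 2 equal shares of 1/192 among Ramiro, Yago.
Ramiro is living and takes 1/192.
Yago is living and takes 1/192.
Nieves is living and takes 1/96.
Ximena is living and takes 1/96.
Alonso is living and takes 1/96.
Ines is living and takes 1/24.
Diego predeceased; the 1/8 allotted to Diego's branch passes to Diego's issue by representation.
The 1/8 is divided into 4 equal shares of 1/32 among Elena, Ursula, Hugo, Lucia.
Elena is living and takes 1/32.
Ursula is living and takes 1/32.
Hugo is living and takes 1/32.
Lucia is living and takes 1/32.
Fernando is living and takes 1/8.
Mateo is living and takes 1/8.
Graciela is living and takes 1/8.

Alonso 1/96; Elena 1/32; Fernando 1/8; Graciela 1/8; Hugo 1/32; Ines 1/24; Lucia 1/32; Mateo 1/8; Nieves 1/96; Ramiro 1/192; Soledad 3/8; Ursula 1/32; Valentina 1/24; Ximena 1/96; Yago 1/192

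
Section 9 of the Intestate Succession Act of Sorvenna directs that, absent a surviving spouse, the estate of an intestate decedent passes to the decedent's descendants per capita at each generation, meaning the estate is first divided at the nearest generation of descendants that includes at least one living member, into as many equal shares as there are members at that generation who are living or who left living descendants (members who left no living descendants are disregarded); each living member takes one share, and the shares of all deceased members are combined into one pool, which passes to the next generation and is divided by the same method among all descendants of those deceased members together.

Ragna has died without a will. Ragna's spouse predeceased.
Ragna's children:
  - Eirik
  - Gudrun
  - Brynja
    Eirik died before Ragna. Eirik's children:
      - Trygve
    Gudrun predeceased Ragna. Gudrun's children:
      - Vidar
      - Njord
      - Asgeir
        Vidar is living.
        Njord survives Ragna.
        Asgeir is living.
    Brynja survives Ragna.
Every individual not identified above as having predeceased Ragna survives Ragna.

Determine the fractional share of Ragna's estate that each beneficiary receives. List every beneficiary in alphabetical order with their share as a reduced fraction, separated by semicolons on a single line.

Asgeir 1/6; Brynja 1/3; Njord 1/6; Trygve 1/6; Vidar 1/6

There is no surviving spouse, so the entire estate passes to Ragna's descendants per capita at each generation.
At generation 1 (Eirik, Gudrun, Brynja) there are 3 shares of (1)/3 = 1/3 each.
Living: Brynja — each takes 1/3.
Deceased: Eirik and Gudrun. Their combined 2/3 is pooled and carried to generation 2.
At generation 2 (Trygve, Vidar, Njord, Asgeir) there are 4 shares of (2/3)/4 = 1/6 each.
Living: Trygve, Vidar, Njord, and Asgeir — each takes 1/6.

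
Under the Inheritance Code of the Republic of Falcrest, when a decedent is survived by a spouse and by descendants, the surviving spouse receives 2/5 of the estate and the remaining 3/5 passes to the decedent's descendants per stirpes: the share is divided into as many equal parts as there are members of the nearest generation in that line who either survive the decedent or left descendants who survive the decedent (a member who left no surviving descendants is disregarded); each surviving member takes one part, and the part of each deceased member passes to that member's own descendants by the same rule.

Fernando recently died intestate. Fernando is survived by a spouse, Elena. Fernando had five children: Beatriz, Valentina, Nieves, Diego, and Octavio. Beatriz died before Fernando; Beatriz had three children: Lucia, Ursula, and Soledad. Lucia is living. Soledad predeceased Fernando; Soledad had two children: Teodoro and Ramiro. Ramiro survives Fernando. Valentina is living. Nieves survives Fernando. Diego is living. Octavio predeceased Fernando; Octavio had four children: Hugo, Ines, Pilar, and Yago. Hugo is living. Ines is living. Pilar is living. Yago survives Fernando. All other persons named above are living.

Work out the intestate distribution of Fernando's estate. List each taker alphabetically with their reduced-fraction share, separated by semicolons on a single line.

Diego 3/25; Elena 2/5; Hugo 3/100; Ines 3/100; Lucia 1/25; Nieves 3/25; Pilar 3/100; Ramiro 1/50; Teodoro 1/50; Ursula 1/25; Valentina 3/25; Yago 3/100

Elena, as surviving spouse, takes 2/5.
The remaining 3/5 passes to Fernando's descendants per stirpes.
The 3/5 is divided into 5 equal shares of 3/25 among Beatriz, Valentina, Nieves, Diego, Octavio.
Beatriz predeceased; the 3/25 allotted to Beatriz's branch passes to Beatriz's issue by representation.
The 3/25 is divided into 3 equal shares of 1/25 among Lucia, Ursula, Soledad.
Lucia is living and takes 1/25.
Ursula is living and takes 1/25.
Soledad predeceased; the 1/25 allotted to Soledad's branch passes to Soledad's issue by representation.
The 1/25 is divided into 2 equal shares of 1/50 among Teodoro, Ramiro.
Teodoro is living and takes 1/50.
Ramiro is living and takes 1/50.
Valentina is living and takes 3/25.
Nieves is living and takes 3/25.
Diego is living and takes 3/25.
Octavio predeceased; the 3/25 allotted to Octavio's branch passes to Octavio's issue by representation.
The 3/25 is divided into 4 equal shares of 3/100 among Hugo, Ines, Pilar, Yago.
Hugo is living and takes 3/100.
Ines is living and takes 3/100.
Pilar is living and takes 3/100.
Yago is living and takes 3/100.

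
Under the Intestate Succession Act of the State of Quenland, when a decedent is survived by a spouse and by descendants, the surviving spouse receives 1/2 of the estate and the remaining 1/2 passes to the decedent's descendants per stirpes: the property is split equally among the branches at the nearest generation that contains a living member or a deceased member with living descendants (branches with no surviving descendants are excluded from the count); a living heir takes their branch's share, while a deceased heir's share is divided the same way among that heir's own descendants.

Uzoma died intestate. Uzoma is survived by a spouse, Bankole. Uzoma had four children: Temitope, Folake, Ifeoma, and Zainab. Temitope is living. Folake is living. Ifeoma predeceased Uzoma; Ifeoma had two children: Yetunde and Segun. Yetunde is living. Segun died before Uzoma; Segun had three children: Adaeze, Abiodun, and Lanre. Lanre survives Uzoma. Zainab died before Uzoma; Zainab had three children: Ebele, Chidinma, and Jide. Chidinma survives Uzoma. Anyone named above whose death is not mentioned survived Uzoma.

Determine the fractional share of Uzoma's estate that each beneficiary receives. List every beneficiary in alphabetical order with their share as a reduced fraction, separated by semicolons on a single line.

Abiodun 1/48; Adaeze 1/48; Bankole 1/2; Chidinma 1/24; Ebele 1/24; Folake 1/8; Jide 1/24; Lanre 1/48; Temitope 1/8; Yetunde 1/16

Bankole, as surviving spouse, takes 1/2.
The remaining 1/2 passes to Uzoma's descendants per stirpes.
The 1/2 is divided into 4 equal shares of 1/8 among Temitope, Folake, Ifeoma, Zainab.
Temitope is living and takes 1/8.
Folake is living and takes 1/8.
Ifeoma predeceased; the 1/8 allotted to Ifeoma's branch passes to Ifeoma's issue by representation.
The 1/8 is divided into 2 equal shares of 1/16 among Yetunde, Segun.
Yetunde is living and takes 1/16.
Segun predeceased; the 1/16 allotted to Segun's branch passes to Segun's issue by representation.
The 1/16 is divided into 3 equal shares of 1/48 among Adaeze, Abiodun, Lanre.
Adaeze is living and takes 1/48.
Abiodun is living and takes 1/48.
Lanre is living and takes 1/48.
Zainab predeceased; the 1/8 allotted to Zainab's branch passes to Zainab's issue by representation.
The 1/8 is divided into 3 equal shares of 1/24 among Ebele, Chidinma, Jide.
Ebele is living and takes 1/24.
Chidinma is living and takes 1/24.
Jide is living and takes 1/24.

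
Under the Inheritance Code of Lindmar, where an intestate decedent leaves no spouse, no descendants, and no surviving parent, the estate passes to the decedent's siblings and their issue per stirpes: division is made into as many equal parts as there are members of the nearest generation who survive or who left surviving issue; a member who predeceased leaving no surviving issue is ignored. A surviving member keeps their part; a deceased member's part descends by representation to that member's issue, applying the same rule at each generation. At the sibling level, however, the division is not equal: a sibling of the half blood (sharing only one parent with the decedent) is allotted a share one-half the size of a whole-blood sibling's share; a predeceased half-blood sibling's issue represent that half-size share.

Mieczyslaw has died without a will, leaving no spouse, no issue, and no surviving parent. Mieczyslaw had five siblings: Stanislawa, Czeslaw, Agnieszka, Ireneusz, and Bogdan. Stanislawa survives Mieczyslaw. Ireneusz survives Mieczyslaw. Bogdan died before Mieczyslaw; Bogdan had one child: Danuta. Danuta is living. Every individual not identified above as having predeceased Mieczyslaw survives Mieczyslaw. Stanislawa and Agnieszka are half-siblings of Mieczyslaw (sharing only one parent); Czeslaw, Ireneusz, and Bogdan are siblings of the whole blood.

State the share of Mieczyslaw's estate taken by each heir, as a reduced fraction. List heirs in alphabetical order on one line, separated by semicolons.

Agnieszka 1/8; Czeslaw 1/4; Danuta 1/4; Ireneusz 1/4; Stanislawa 1/8

No spouse, descendants, or parent survives, so the estate passes to Mieczyslaw's siblings per stirpes.
Half-blood siblings count for one-half the weight of whole-blood siblings at the initial division.
Dividing 1 in proportion to weights (total weight 4): Stanislawa (weight 1/2) → 1/8; Czeslaw (weight 1) → 1/4; Agnieszka (weight 1/2) → 1/8; Ireneusz (weight 1) → 1/4; Bogdan (weight 1) → 1/4.
Stanislawa is living and takes 1/8.
Czeslaw is living and takes 1/4.
Agnieszka is living and takes 1/8.
Ireneusz is living and takes 1/4.
Bogdan predeceased; the 1/4 allotted to Bogdan's branch passes to Bogdan's issue by representation.
Danuta is the sole taker at this level and receives the full 1/4.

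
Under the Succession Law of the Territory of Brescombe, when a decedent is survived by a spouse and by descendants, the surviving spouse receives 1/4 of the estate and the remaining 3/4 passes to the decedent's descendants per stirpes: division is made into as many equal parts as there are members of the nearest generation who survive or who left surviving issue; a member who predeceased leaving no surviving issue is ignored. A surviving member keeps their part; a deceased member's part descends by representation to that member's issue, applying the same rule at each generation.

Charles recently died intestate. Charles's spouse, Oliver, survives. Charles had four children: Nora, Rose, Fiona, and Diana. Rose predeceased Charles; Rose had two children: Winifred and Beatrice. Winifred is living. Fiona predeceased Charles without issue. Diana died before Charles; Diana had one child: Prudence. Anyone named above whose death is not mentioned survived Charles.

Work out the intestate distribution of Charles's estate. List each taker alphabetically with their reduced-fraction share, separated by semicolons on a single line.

Beatrice 1/8; Nora 1/4; Oliver 1/4; Prudence 1/4; Winifred 1/8

Oliver, as surviving spouse, takes 1/4.
The remaining 3/4 passes to Charles's descendants per stirpes.
Fiona left no surviving issue, so that branch lapses and is disregarded.
The 3/4 is divided into 3 equal shares of 1/4 among Nora, Rose, Diana.
Nora is living and takes 1/4.
Rose predeceased; the 1/4 allotted to Rose's branch passes to Rose's issue by representation.
The 1/4 is divided into 2 equal shares of 1/8 among Winifred, Beatrice.
Winifred is living and takes 1/8.
Beatrice is living and takes 1/8.
Diana predeceased; the 1/4 allotted to Diana's branch passes to Diana's issue by representation.
Prudence is the sole taker at this level and receives the full 1/4.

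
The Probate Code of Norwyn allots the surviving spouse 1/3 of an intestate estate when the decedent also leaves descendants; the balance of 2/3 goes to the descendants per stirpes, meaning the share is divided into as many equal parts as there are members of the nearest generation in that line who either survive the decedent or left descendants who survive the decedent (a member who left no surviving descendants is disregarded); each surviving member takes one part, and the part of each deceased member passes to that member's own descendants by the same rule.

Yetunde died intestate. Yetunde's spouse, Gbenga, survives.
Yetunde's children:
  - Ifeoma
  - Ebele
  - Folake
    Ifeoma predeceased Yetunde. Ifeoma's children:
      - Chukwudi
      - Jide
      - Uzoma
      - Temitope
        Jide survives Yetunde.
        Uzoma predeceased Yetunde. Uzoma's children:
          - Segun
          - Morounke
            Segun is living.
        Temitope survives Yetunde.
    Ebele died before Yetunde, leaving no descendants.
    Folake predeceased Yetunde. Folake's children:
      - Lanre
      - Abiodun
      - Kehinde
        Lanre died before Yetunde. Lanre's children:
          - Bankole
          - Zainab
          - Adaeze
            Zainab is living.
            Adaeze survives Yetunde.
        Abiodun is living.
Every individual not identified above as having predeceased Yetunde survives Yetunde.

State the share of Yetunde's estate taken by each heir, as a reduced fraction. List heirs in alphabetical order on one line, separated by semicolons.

Abiodun 1/9; Adaeze 1/27; Bankole 1/27; Chukwudi 1/12; Gbenga 1/3; Jide 1/12; Kehinde 1/9; Morounke 1/24; Segun 1/24; Temitope 1/12; Zainab 1/27

Gbenga, as surviving spouse, takes 1/3.
The remaining 2/3 passes to Yetunde's descendants per stirpes.
Ebele left no surviving issue, so that branch lapses and is disregarded.
The 2/3 is divided into 2 equal shares of 1/3 among Ifeoma, Folake.
Ifeoma predeceased; the 1/3 allotted to Ifeoma's branch passes to Ifeoma's issue by representation.
The 1/3 is divided into 4 equal shares of 1/12 among Chukwudi, Jide, Uzoma, Temitope.
Chukwudi is living and takes 1/12.
Jide is living and takes 1/12.
Uzoma predeceased; the 1/12 allotted to Uzoma's branch passes to Uzoma's issue by representation.
The 1/12 is divided into 2 equal shares of 1/24 among Segun, Morounke.
Segun is living and takes 1/24.
Morounke is living and takes 1/24.
Temitope is living and takes 1/12.
Folake predeceased; the 1/3 allotted to Folake's branch passes to Folake's issue by representation.
The 1/3 is divided into 3 equal shares of 1/9 among Lanre, Abiodun, Kehinde.
Lanre predeceased; the 1/9 allotted to Lanre's branch passes to Lanre's issue by representation.
The 1/9 is divided into 3 equal shares of 1/27 among Bankole, Zainab, Adaeze.
Bankole is living and takes 1/27.
Zainab is living and takes 1/27.
Adaeze is living and takes 1/27.
Abiodun is living and takes 1/9.
Kehinde is living and takes 1/9.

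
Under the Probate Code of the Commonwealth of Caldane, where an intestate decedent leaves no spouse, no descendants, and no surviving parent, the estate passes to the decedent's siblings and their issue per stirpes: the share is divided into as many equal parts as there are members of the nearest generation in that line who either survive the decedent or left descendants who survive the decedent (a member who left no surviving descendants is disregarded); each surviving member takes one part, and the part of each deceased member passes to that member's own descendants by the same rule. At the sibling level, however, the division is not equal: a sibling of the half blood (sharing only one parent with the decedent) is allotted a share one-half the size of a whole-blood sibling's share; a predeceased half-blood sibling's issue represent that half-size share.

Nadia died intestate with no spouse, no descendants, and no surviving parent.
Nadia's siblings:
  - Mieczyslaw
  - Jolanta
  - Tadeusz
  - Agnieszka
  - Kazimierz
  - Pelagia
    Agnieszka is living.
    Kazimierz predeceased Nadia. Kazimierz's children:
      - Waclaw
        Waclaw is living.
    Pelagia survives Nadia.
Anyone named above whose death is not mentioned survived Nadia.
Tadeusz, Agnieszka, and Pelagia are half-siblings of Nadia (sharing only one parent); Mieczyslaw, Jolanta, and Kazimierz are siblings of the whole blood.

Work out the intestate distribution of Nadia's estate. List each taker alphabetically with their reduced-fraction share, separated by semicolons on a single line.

No spouse, descendants, or parent survives, so the estate passes to Nadia's siblings per stirpes.
Half-blood siblings count for one-half the weight of whole-blood siblings at the initial division.
Dividing 1 in proportion to weights (total weight 9/2): Mieczyslaw (weight 1) → 2/9; Jolanta (weight 1) → 2/9; Tadeusz (weight 1/2) → 1/9; Agnieszka (weight 1/2) → 1/9; Kazimierz (weight 1) → 2/9; Pelagia (weight 1/2) → 1/9.
Mieczyslaw is living and takes 2/9.
Jolanta is living and takes 2/9.
Tadeusz is living and takes 1/9.
Agnieszka is living and takes 1/9.
Kazimierz predeceased; the 2/9 allotted to Kazimierz's branch passes to Kazimierz's issue by representation.
Waclaw is the sole taker at this level and receives the full 2/9.
Pelagia is living and takes 1/9.

Agnieszka 1/9; Jolanta 2/9; Mieczyslaw 2/9; Pelagia 1/9; Tadeusz 1/9; Waclaw 2/9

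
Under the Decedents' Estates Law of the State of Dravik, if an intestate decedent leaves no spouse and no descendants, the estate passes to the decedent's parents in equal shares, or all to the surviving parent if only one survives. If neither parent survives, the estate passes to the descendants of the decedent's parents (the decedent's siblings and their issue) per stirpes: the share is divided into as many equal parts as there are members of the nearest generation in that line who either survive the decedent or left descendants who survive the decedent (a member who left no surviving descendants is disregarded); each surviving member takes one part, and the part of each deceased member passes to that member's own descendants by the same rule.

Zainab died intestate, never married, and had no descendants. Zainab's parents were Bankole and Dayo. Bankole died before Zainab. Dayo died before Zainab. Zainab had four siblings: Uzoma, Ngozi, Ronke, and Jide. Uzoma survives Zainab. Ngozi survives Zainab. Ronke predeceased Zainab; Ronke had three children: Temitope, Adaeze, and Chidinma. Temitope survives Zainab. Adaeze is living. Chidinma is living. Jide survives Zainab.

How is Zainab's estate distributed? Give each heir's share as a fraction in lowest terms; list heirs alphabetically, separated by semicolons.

Adaeze 1/12; Chidinma 1/12; Jide 1/4; Ngozi 1/4; Temitope 1/12; Uzoma 1/4

Neither parent survives and there are no descendants, so the estate passes to Zainab's siblings and their issue per stirpes.
The estate is divided into 4 equal shares of 1/4 among Uzoma, Ngozi, Ronke, Jide.
Uzoma is living and takes 1/4.
Ngozi is living and takes 1/4.
Ronke predeceased; the 1/4 allotted to Ronke's branch passes to Ronke's issue by representation.
The 1/4 is divided into 3 equal shares of 1/12 among Temitope, Adaeze, Chidinma.
Temitope is living and takes 1/12.
Adaeze is living and takes 1/12.
Chidinma is living and takes 1/12.
Jide is living and takes 1/4.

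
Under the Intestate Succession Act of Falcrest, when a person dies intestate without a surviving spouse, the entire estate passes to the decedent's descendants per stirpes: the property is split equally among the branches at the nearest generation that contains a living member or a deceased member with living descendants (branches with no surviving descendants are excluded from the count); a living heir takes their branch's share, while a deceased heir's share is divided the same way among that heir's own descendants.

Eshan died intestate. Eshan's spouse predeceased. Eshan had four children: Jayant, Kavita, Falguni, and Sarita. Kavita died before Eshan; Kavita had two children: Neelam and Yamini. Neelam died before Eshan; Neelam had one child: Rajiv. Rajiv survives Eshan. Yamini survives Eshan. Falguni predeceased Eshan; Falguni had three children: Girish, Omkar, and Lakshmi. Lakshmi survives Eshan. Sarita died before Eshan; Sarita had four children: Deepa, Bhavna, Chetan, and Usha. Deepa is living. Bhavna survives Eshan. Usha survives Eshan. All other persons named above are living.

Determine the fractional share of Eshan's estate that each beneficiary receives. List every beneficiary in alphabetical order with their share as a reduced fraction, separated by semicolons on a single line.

Bhavna 1/16; Chetan 1/16; Deepa 1/16; Girish 1/12; Jayant 1/4; Lakshmi 1/12; Omkar 1/12; Rajiv 1/8; Usha 1/16; Yamini 1/8

There is no surviving spouse, so the entire estate passes to Eshan's descendants per stirpes.
The estate is divided into 4 equal shares of 1/4 among Jayant, Kavita, Falguni, Sarita.
Jayant is living and takes 1/4.
Kavita predeceased; the 1/4 allotted to Kavita's branch passes to Kavita's issue by representation.
The 1/4 is divided into 2 equal shares of 1/8 among Neelam, Yamini.
Neelam predeceased; the 1/8 allotted to Neelam's branch passes to Neelam's issue by representation.
Rajiv is the sole taker at this level and receives the full 1/8.
Yamini is living and takes 1/8.
Falguni predeceased; the 1/4 allotted to Falguni's branch passes to Falguni's issue by representation.
The 1/4 is divided into 3 equal shares of 1/12 among Girish, Omkar, Lakshmi.
Girish is living and takes 1/12.
Omkar is living and takes 1/12.
Lakshmi is living and takes 1/12.
Sarita predeceased; the 1/4 allotted to Sarita's branch passes to Sarita's issue by representation.
The 1/4 is divided into 4 equal shares of 1/16 among Deepa, Bhavna, Chetan, Usha.
Deepa is living and takes 1/16.
Bhavna is living and takes 1/16.
Chetan is living and takes 1/16.
Usha is living and takes 1/16.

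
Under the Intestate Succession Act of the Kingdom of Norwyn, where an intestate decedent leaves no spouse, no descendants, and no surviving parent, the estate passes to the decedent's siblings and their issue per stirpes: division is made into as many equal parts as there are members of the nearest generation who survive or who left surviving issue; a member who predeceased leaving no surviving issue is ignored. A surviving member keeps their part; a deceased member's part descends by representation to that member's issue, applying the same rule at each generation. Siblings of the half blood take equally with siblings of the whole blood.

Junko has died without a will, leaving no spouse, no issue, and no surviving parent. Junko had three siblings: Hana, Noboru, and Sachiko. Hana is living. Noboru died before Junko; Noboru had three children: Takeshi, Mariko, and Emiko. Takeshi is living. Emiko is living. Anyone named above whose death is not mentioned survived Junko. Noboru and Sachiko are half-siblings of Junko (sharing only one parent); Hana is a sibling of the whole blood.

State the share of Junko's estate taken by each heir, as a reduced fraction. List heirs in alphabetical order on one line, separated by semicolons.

No spouse, descendants, or parent survives, so the estate passes to Junko's siblings per stirpes.
Half-blood and whole-blood siblings take equally under the stated rule.
The estate is divided into 3 equal shares of 1/3 among Hana, Noboru, Sachiko.
Hana is living and takes 1/3.
Noboru predeceased; the 1/3 allotted to Noboru's branch passes to Noboru's issue by representation.
The 1/3 is divided into 3 equal shares of 1/9 among Takeshi, Mariko, Emiko.
Takeshi is living and takes 1/9.
Mariko is living and takes 1/9.
Emiko is living and takes 1/9.
Sachiko is living and takes 1/3.

Emiko 1/9; Hana 1/3; Mariko 1/9; Sachiko 1/3; Takeshi 1/9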